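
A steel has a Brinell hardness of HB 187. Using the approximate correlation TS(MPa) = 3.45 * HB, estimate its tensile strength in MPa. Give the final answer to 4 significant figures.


TS (MPa) = 3.45 * HB
TS = 3.45 * 187
TS = 645.2 MPa


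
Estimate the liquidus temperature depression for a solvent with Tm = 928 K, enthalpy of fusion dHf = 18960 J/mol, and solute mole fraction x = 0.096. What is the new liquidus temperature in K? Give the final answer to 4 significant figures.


dT = R*Tm^2*x / dHf
dT = 8.314 * 928^2 * 0.096 / 18960
dT = 36.2526 K
T_new = 928 - 36.2526 = 891.7 K


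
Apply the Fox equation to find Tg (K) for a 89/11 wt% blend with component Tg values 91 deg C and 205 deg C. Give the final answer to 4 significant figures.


1/Tg = w1/Tg1 + w2/Tg2 (in Kelvin)
Tg1 = 364.15 K, Tg2 = 478.15 K
1/Tg = 0.89/364.15 + 0.11/478.15
Tg = 374 K


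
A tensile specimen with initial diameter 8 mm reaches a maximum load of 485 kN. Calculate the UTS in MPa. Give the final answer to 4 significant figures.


A0 = pi*(d/2)^2 = pi*(8/2)^2 = 50.2655 mm^2
UTS = F_max / A0 = 485*1000 / 50.2655
UTS = 9649 MPa


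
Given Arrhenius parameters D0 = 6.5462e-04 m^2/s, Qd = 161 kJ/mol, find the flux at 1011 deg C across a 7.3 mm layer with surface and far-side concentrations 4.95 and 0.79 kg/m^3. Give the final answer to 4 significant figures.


Step 1: D = D0 * exp(-Qd/(R*T))
T = 1011 + 273.15 = 1284.15 K
D = 6.5462e-04 * exp(-161e3 / (8.314 * 1284.15)) = 1.84862e-10 m^2/s
Step 2: J = D * (C1 - C2) / dx
J = 1.84862e-10 * (4.95 - 0.79) / 7.3e-03
J = 1.053e-07 kg/(m^2*s)


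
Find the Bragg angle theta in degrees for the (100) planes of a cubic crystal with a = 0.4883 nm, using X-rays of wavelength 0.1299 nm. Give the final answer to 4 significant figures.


d = a / sqrt(h^2+k^2+l^2)
d = 0.4883 / sqrt(1) = 0.4883 nm
lambda = 2*d*sin(theta)  =>  sin(theta) = lambda / (2*d)
sin(theta) = 0.1299 / (2 * 0.4883) = 0.133012
theta = 7.644 deg


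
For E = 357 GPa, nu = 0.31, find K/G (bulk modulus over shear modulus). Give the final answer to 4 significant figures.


G = E / (2*(1+nu))
G = 357 / (2*(1+0.31)) = 136.26 GPa
K = E / (3*(1-2*nu))
K = 357 / (3*(1-2*0.31)) = 313.158 GPa
K/G = 313.158 / 136.26 = 2.298


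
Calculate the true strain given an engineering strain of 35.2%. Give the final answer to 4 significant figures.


epsilon_true = ln(1 + epsilon_eng)
epsilon_true = ln(1 + 0.352)
epsilon_true = 0.3016


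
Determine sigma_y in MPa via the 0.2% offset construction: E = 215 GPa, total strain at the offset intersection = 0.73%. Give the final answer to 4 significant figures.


Offset strain = 0.002
Elastic strain at yield = total_strain - offset = 7.3e-03 - 0.002 = 5.3e-03
sigma_y = E * elastic_strain = 215000 * 5.3e-03
sigma_y = 1140 MPa


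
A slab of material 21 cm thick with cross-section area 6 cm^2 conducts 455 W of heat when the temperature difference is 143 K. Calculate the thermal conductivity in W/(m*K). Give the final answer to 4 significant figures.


k = Q*L / (A*dT)
L = 0.21 m, A = 6e-04 m^2
k = 455 * 0.21 / (6e-04 * 143)
k = 1114 W/(m*K)


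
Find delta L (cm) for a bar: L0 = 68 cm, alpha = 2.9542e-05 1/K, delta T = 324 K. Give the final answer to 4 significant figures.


dL = L0 * alpha * dT
dL = 68 * 2.9542e-05 * 324
dL = 0.6509 cm


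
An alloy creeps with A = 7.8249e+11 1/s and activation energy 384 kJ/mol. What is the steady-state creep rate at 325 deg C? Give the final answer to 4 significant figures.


rate = A * exp(-Q / (R*T))
T = 325 + 273.15 = 598.15 K
rate = 7.8249e+11 * exp(-384e3 / (8.314 * 598.15))
rate = 2.284e-22 1/s


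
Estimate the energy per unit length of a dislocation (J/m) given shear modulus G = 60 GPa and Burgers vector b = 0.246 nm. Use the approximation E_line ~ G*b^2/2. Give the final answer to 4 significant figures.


E = G*b^2/2
b = 0.246 nm = 2.46e-10 m
G = 60 GPa = 6e+10 Pa
E = 0.5 * 6e+10 * (2.46e-10)^2
E = 1.815e-09 J/m


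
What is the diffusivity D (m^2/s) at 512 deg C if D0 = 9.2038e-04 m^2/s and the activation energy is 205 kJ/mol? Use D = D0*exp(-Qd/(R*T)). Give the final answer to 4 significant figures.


D = D0 * exp(-Qd / (R*T))
T = 785.15 K
D = 9.2038e-04 * exp(-205e3 / (8.314 * 785.15))
D = 2.114e-17 m^2/s


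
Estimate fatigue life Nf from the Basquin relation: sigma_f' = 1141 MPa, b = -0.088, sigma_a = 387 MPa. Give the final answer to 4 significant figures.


sigma_a = sigma_f' * (2*Nf)^b
2*Nf = (sigma_a / sigma_f')^(1/b)
2*Nf = (387 / 1141)^(1/-0.088)
2*Nf = 216808
Nf = 108400 cycles


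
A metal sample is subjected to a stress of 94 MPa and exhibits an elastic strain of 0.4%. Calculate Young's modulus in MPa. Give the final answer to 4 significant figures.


E = sigma / epsilon
epsilon = 0.4% = 4e-03
E = 94 / 4e-03
E = 23500 MPa


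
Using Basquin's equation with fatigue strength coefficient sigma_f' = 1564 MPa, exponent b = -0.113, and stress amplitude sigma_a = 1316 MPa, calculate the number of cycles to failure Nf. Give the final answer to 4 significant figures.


sigma_a = sigma_f' * (2*Nf)^b
2*Nf = (sigma_a / sigma_f')^(1/b)
2*Nf = (1316 / 1564)^(1/-0.113)
2*Nf = 4.60837
Nf = 2.304 cycles


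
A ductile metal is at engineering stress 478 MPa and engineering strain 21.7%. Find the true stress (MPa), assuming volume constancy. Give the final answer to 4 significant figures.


sigma_true = sigma_eng * (1 + epsilon_eng)
sigma_true = 478 * (1 + 0.217)
sigma_true = 581.7 MPa


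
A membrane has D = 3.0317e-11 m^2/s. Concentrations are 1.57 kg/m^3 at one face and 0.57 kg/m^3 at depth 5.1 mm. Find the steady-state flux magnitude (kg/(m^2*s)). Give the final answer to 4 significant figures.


J = -D * (dC/dx) = D * (C1 - C2) / dx
J = 3.0317e-11 * (1.57 - 0.57) / 5.1e-03
J = 5.945e-09 kg/(m^2*s)


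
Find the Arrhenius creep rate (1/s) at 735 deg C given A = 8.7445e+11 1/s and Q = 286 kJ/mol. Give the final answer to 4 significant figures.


rate = A * exp(-Q / (R*T))
T = 735 + 273.15 = 1008.15 K
rate = 8.7445e+11 * exp(-286e3 / (8.314 * 1008.15))
rate = 1.327e-03 1/s


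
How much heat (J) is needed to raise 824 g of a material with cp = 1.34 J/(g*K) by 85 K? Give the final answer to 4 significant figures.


Q = m * cp * dT
Q = 824 * 1.34 * 85
Q = 93850 J


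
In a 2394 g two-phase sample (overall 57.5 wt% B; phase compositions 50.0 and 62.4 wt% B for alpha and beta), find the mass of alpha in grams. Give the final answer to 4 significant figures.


f_alpha = (C_beta - C0) / (C_beta - C_alpha)
f_alpha = (62.4 - 57.5) / (62.4 - 50.0) = 0.395161
m_alpha = f_alpha * m_total = 0.395161 * 2394 = 946 g


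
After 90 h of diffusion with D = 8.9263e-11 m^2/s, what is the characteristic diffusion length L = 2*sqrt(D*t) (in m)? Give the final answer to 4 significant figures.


t = 90 hr = 324000 s
Diffusion length = 2*sqrt(D*t)
= 2*sqrt(8.9263e-11 * 324000)
= 0.01076 m


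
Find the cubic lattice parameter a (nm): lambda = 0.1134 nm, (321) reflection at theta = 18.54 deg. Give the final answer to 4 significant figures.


d = lambda / (2*sin(theta))
d = 0.1134 / (2*sin(18.54 deg))
d = 0.178321 nm
a = d * sqrt(h^2+k^2+l^2) = 0.178321 * sqrt(14)
a = 0.6672 nm


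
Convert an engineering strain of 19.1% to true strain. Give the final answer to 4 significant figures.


epsilon_true = ln(1 + epsilon_eng)
epsilon_true = ln(1 + 0.191)
epsilon_true = 0.1748


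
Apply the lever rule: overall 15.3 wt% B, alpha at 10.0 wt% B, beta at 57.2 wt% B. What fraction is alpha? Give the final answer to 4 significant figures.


f_alpha = (C_beta - C0) / (C_beta - C_alpha)
f_alpha = (57.2 - 15.3) / (57.2 - 10.0)
f_alpha = 0.8877


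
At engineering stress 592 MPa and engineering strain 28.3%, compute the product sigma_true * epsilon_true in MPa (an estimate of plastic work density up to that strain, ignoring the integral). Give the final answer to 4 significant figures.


sigma_true = sigma_eng * (1 + epsilon_eng)
sigma_true = 592 * (1 + 0.283) = 759.536 MPa
epsilon_true = ln(1 + epsilon_eng)
epsilon_true = ln(1 + 0.283) = 0.249201
sigma_true * epsilon_true = 759.536 * 0.249201 = 189.3 MPa


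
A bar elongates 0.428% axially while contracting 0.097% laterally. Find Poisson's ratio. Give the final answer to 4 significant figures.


nu = -epsilon_lat / epsilon_axial
Lateral strain is contraction (negative), so using magnitudes:
nu = 0.097 / 0.428
nu = 0.2266


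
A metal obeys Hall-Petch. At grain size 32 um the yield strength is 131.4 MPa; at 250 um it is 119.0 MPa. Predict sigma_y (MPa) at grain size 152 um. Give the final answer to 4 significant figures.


sigma_y = sigma0 + k / sqrt(d)
1/sqrt(d1) = 1/sqrt(3.2e-05) = 176.777;  1/sqrt(d2) = 63.2456
k = (sigma1 - sigma2) / (1/sqrt(d1) - 1/sqrt(d2)) = (131.4 - 119.0) / (176.777 - 63.2456) = 0.109221 MPa*m^0.5
sigma0 = sigma1 - k/sqrt(d1) = 131.4 - 0.109221*176.777 = 112.092 MPa
sigma_y(d3) = 112.092 + 0.109221 / sqrt(1.52e-04) = 121 MPa


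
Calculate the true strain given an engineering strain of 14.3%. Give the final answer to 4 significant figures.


epsilon_true = ln(1 + epsilon_eng)
epsilon_true = ln(1 + 0.143)
epsilon_true = 0.1337


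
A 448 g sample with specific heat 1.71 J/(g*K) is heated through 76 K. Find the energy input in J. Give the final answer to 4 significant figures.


Q = m * cp * dT
Q = 448 * 1.71 * 76
Q = 58220 J


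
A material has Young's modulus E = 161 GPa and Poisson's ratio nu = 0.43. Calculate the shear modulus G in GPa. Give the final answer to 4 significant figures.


G = E / (2*(1+nu))
G = 161 / (2*(1+0.43))
G = 56.29 GPa


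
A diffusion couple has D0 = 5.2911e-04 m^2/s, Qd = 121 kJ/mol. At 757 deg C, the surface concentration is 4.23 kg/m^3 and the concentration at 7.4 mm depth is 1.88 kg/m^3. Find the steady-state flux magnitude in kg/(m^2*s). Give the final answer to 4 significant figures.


Step 1: D = D0 * exp(-Qd/(R*T))
T = 757 + 273.15 = 1030.15 K
D = 5.2911e-04 * exp(-121e3 / (8.314 * 1030.15)) = 3.87182e-10 m^2/s
Step 2: J = D * (C1 - C2) / dx
J = 3.87182e-10 * (4.23 - 1.88) / 7.4e-03
J = 1.23e-07 kg/(m^2*s)


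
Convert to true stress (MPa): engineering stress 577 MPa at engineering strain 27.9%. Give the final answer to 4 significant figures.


sigma_true = sigma_eng * (1 + epsilon_eng)
sigma_true = 577 * (1 + 0.279)
sigma_true = 738 MPa


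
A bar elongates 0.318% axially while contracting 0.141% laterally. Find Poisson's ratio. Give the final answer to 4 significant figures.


nu = -epsilon_lat / epsilon_axial
Lateral strain is contraction (negative), so using magnitudes:
nu = 0.141 / 0.318
nu = 0.4434


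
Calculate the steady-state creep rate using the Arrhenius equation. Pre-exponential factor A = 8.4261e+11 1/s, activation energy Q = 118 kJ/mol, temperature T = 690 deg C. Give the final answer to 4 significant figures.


rate = A * exp(-Q / (R*T))
T = 690 + 273.15 = 963.15 K
rate = 8.4261e+11 * exp(-118e3 / (8.314 * 963.15))
rate = 335600 1/s


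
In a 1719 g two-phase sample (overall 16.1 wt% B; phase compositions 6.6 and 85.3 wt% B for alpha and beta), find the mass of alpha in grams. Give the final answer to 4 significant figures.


f_alpha = (C_beta - C0) / (C_beta - C_alpha)
f_alpha = (85.3 - 16.1) / (85.3 - 6.6) = 0.879288
m_alpha = f_alpha * m_total = 0.879288 * 1719 = 1511 g


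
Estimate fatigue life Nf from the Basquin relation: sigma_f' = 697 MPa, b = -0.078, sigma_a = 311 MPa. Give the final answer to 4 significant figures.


sigma_a = sigma_f' * (2*Nf)^b
2*Nf = (sigma_a / sigma_f')^(1/b)
2*Nf = (311 / 697)^(1/-0.078)
2*Nf = 31134.1
Nf = 15570 cycles


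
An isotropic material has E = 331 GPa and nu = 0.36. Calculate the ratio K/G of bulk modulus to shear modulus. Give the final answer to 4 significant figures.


G = E / (2*(1+nu))
G = 331 / (2*(1+0.36)) = 121.691 GPa
K = E / (3*(1-2*nu))
K = 331 / (3*(1-2*0.36)) = 394.048 GPa
K/G = 394.048 / 121.691 = 3.238


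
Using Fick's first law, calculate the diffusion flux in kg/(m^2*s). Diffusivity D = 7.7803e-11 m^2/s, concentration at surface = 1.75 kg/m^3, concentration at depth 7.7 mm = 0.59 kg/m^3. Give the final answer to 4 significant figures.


J = -D * (dC/dx) = D * (C1 - C2) / dx
J = 7.7803e-11 * (1.75 - 0.59) / 7.7e-03
J = 1.172e-08 kg/(m^2*s)


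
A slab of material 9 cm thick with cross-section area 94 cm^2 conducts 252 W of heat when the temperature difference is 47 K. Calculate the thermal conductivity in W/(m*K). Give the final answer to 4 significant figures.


k = Q*L / (A*dT)
L = 0.09 m, A = 9.4e-03 m^2
k = 252 * 0.09 / (9.4e-03 * 47)
k = 51.34 W/(m*K)


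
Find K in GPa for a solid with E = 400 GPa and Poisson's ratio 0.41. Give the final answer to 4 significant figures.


K = E / (3*(1-2*nu))
K = 400 / (3*(1-2*0.41))
K = 740.7 GPa


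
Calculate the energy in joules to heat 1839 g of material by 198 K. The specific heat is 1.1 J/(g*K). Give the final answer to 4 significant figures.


Q = m * cp * dT
Q = 1839 * 1.1 * 198
Q = 400500 J


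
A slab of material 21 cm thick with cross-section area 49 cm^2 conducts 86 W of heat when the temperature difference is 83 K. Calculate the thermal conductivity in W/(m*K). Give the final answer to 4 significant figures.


k = Q*L / (A*dT)
L = 0.21 m, A = 4.9e-03 m^2
k = 86 * 0.21 / (4.9e-03 * 83)
k = 44.41 W/(m*K)


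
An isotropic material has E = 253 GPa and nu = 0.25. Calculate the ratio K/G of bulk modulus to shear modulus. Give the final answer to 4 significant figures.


G = E / (2*(1+nu))
G = 253 / (2*(1+0.25)) = 101.2 GPa
K = E / (3*(1-2*nu))
K = 253 / (3*(1-2*0.25)) = 168.667 GPa
K/G = 168.667 / 101.2 = 1.667


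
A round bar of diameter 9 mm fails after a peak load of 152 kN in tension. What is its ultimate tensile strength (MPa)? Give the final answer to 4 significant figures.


A0 = pi*(d/2)^2 = pi*(9/2)^2 = 63.6173 mm^2
UTS = F_max / A0 = 152*1000 / 63.6173
UTS = 2389 MPa


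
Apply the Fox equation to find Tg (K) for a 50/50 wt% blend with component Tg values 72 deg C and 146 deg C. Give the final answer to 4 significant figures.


1/Tg = w1/Tg1 + w2/Tg2 (in Kelvin)
Tg1 = 345.15 K, Tg2 = 419.15 K
1/Tg = 0.5/345.15 + 0.5/419.15
Tg = 378.6 K


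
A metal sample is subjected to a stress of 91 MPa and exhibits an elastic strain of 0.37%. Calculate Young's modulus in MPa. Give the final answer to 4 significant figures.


E = sigma / epsilon
epsilon = 0.37% = 3.7e-03
E = 91 / 3.7e-03
E = 24590 MPa


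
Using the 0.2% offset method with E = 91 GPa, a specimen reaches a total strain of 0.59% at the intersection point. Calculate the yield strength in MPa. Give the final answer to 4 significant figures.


Offset strain = 0.002
Elastic strain at yield = total_strain - offset = 5.9e-03 - 0.002 = 3.9e-03
sigma_y = E * elastic_strain = 91000 * 3.9e-03
sigma_y = 354.9 MPa


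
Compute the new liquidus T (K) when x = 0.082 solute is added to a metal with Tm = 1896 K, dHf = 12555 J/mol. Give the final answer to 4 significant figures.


dT = R*Tm^2*x / dHf
dT = 8.314 * 1896^2 * 0.082 / 12555
dT = 195.202 K
T_new = 1896 - 195.202 = 1701 K


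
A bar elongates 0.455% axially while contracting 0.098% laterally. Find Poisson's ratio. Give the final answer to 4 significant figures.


nu = -epsilon_lat / epsilon_axial
Lateral strain is contraction (negative), so using magnitudes:
nu = 0.098 / 0.455
nu = 0.2154


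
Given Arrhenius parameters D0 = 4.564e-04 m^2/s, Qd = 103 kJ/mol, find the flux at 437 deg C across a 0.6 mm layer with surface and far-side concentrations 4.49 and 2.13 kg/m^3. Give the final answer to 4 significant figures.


Step 1: D = D0 * exp(-Qd/(R*T))
T = 437 + 273.15 = 710.15 K
D = 4.564e-04 * exp(-103e3 / (8.314 * 710.15)) = 1.21052e-11 m^2/s
Step 2: J = D * (C1 - C2) / dx
J = 1.21052e-11 * (4.49 - 2.13) / 6e-04
J = 4.761e-08 kg/(m^2*s)


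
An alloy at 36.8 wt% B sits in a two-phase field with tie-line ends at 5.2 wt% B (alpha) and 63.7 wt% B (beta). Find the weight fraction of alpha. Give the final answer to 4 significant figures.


f_alpha = (C_beta - C0) / (C_beta - C_alpha)
f_alpha = (63.7 - 36.8) / (63.7 - 5.2)
f_alpha = 0.4598


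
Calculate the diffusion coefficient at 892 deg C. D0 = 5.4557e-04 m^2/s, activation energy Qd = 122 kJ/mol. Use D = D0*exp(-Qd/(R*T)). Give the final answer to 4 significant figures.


D = D0 * exp(-Qd / (R*T))
T = 1165.15 K
D = 5.4557e-04 * exp(-122e3 / (8.314 * 1165.15))
D = 1.851e-09 m^2/s


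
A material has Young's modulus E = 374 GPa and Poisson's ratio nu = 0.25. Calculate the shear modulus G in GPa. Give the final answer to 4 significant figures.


G = E / (2*(1+nu))
G = 374 / (2*(1+0.25))
G = 149.6 GPa


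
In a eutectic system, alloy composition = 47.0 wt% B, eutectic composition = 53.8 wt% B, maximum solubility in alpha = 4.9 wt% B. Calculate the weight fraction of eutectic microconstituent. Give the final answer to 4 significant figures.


f_primary = (C_e - C0) / (C_e - C_alpha_max)
f_primary = (53.8 - 47.0) / (53.8 - 4.9)
f_primary = 0.139059
f_eutectic = 1 - 0.139059 = 0.8609


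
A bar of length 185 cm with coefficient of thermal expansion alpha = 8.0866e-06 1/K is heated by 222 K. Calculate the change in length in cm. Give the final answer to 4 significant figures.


dL = L0 * alpha * dT
dL = 185 * 8.0866e-06 * 222
dL = 0.3321 cm


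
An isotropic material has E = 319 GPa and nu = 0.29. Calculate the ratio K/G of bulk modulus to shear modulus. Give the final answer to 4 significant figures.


G = E / (2*(1+nu))
G = 319 / (2*(1+0.29)) = 123.643 GPa
K = E / (3*(1-2*nu))
K = 319 / (3*(1-2*0.29)) = 253.175 GPa
K/G = 253.175 / 123.643 = 2.048


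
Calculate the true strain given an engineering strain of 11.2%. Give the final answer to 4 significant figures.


epsilon_true = ln(1 + epsilon_eng)
epsilon_true = ln(1 + 0.112)
epsilon_true = 0.1062


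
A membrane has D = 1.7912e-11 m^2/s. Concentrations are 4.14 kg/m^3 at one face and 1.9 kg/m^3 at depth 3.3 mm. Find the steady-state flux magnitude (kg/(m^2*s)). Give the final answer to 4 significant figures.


J = -D * (dC/dx) = D * (C1 - C2) / dx
J = 1.7912e-11 * (4.14 - 1.9) / 3.3e-03
J = 1.216e-08 kg/(m^2*s)


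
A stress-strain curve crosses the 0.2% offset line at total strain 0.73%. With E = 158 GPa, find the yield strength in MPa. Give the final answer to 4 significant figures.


Offset strain = 0.002
Elastic strain at yield = total_strain - offset = 7.3e-03 - 0.002 = 5.3e-03
sigma_y = E * elastic_strain = 158000 * 5.3e-03
sigma_y = 837.4 MPa


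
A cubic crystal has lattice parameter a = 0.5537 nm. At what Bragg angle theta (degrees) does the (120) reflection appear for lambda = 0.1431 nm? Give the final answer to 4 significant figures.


d = a / sqrt(h^2+k^2+l^2)
d = 0.5537 / sqrt(5) = 0.247622 nm
lambda = 2*d*sin(theta)  =>  sin(theta) = lambda / (2*d)
sin(theta) = 0.1431 / (2 * 0.247622) = 0.288948
theta = 16.8 deg


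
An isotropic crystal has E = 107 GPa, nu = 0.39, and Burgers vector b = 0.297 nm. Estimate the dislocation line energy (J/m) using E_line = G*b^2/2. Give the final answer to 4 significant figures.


Step 1: G = E / (2*(1+nu))
G = 107 / (2*(1+0.39)) = 38.4892 GPa = 3.84892e+10 Pa
Step 2: E_line = G*b^2/2
b = 0.297 nm = 2.97e-10 m
E_line = 0.5 * 3.84892e+10 * (2.97e-10)^2 = 1.698e-09 J/m


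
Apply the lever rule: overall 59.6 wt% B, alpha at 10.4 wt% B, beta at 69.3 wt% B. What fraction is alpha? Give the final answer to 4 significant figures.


f_alpha = (C_beta - C0) / (C_beta - C_alpha)
f_alpha = (69.3 - 59.6) / (69.3 - 10.4)
f_alpha = 0.1647


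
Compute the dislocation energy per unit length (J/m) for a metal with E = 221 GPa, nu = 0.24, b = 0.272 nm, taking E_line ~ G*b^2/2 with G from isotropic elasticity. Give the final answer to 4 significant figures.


Step 1: G = E / (2*(1+nu))
G = 221 / (2*(1+0.24)) = 89.1129 GPa = 8.91129e+10 Pa
Step 2: E_line = G*b^2/2
b = 0.272 nm = 2.72e-10 m
E_line = 0.5 * 8.91129e+10 * (2.72e-10)^2 = 3.296e-09 J/m


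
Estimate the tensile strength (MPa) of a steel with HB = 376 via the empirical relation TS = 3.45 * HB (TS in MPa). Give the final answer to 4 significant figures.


TS (MPa) = 3.45 * HB
TS = 3.45 * 376
TS = 1297 MPa


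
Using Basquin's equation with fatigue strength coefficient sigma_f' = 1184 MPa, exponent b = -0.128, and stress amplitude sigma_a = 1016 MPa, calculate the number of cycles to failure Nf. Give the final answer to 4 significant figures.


sigma_a = sigma_f' * (2*Nf)^b
2*Nf = (sigma_a / sigma_f')^(1/b)
2*Nf = (1016 / 1184)^(1/-0.128)
2*Nf = 3.30524
Nf = 1.653 cycles


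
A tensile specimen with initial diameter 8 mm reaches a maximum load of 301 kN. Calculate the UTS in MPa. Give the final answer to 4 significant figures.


A0 = pi*(d/2)^2 = pi*(8/2)^2 = 50.2655 mm^2
UTS = F_max / A0 = 301*1000 / 50.2655
UTS = 5988 MPa


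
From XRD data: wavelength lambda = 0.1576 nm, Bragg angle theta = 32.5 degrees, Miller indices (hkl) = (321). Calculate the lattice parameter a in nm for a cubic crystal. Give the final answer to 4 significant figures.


d = lambda / (2*sin(theta))
d = 0.1576 / (2*sin(32.5 deg))
d = 0.146659 nm
a = d * sqrt(h^2+k^2+l^2) = 0.146659 * sqrt(14)
a = 0.5487 nm


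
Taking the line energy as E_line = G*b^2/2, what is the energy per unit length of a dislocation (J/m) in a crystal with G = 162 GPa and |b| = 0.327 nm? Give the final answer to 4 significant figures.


E = G*b^2/2
b = 0.327 nm = 3.27e-10 m
G = 162 GPa = 1.62e+11 Pa
E = 0.5 * 1.62e+11 * (3.27e-10)^2
E = 8.661e-09 J/m


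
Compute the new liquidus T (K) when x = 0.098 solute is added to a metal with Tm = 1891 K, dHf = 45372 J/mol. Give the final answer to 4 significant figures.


dT = R*Tm^2*x / dHf
dT = 8.314 * 1891^2 * 0.098 / 45372
dT = 64.2142 K
T_new = 1891 - 64.2142 = 1827 K


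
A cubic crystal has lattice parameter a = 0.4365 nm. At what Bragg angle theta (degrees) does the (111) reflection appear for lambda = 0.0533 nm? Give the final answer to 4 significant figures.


d = a / sqrt(h^2+k^2+l^2)
d = 0.4365 / sqrt(3) = 0.252013 nm
lambda = 2*d*sin(theta)  =>  sin(theta) = lambda / (2*d)
sin(theta) = 0.0533 / (2 * 0.252013) = 0.105748
theta = 6.07 deg


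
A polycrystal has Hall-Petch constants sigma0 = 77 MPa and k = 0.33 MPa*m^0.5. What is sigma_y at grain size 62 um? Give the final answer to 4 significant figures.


sigma_y = sigma0 + k / sqrt(d)
d = 62 um = 6.2e-05 m
sigma_y = 77 + 0.33 / sqrt(6.2e-05)
sigma_y = 118.9 MPa


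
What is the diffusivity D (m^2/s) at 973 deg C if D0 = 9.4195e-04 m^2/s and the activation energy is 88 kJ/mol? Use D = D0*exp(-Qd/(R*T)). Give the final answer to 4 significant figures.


D = D0 * exp(-Qd / (R*T))
T = 1246.15 K
D = 9.4195e-04 * exp(-88e3 / (8.314 * 1246.15))
D = 1.928e-07 m^2/s


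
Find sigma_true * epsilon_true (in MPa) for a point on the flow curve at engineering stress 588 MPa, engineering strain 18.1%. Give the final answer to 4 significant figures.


sigma_true = sigma_eng * (1 + epsilon_eng)
sigma_true = 588 * (1 + 0.181) = 694.428 MPa
epsilon_true = ln(1 + epsilon_eng)
epsilon_true = ln(1 + 0.181) = 0.166362
sigma_true * epsilon_true = 694.428 * 0.166362 = 115.5 MPa


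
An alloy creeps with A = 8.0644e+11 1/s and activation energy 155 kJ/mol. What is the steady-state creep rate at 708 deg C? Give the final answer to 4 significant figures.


rate = A * exp(-Q / (R*T))
T = 708 + 273.15 = 981.15 K
rate = 8.0644e+11 * exp(-155e3 / (8.314 * 981.15))
rate = 4512 1/s


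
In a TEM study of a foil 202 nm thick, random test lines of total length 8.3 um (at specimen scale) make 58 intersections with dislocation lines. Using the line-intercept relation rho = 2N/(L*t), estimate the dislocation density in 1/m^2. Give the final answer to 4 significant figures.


rho = 2N / (L * t)
L = 8.3 um = 8.3e-06 m, t = 202 nm = 2.02e-07 m
rho = 2 * 58 / (8.3e-06 * 2.02e-07)
rho = 6.919e+13 1/m^2


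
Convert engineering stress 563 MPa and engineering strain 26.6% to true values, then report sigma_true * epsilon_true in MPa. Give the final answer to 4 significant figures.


sigma_true = sigma_eng * (1 + epsilon_eng)
sigma_true = 563 * (1 + 0.266) = 712.758 MPa
epsilon_true = ln(1 + epsilon_eng)
epsilon_true = ln(1 + 0.266) = 0.235862
sigma_true * epsilon_true = 712.758 * 0.235862 = 168.1 MPa


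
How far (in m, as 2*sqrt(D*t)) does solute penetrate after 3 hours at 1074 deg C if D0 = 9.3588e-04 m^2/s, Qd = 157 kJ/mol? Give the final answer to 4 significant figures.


Step 1: D = D0 * exp(-Qd/(R*T))
T = 1347.15 K
D = 9.3588e-04 * exp(-157e3 / (8.314 * 1347.15)) = 7.64634e-10 m^2/s
Step 2: L = 2*sqrt(D*t)
t = 3 h = 10800 s
L = 2*sqrt(7.64634e-10 * 10800) = 5.747e-03 m


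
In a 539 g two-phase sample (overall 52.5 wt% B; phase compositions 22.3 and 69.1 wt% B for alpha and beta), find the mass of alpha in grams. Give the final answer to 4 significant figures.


f_alpha = (C_beta - C0) / (C_beta - C_alpha)
f_alpha = (69.1 - 52.5) / (69.1 - 22.3) = 0.354701
m_alpha = f_alpha * m_total = 0.354701 * 539 = 191.2 g


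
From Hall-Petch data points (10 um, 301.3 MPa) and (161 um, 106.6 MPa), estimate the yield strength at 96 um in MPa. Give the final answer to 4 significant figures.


sigma_y = sigma0 + k / sqrt(d)
1/sqrt(d1) = 1/sqrt(1e-05) = 316.228;  1/sqrt(d2) = 78.811
k = (sigma1 - sigma2) / (1/sqrt(d1) - 1/sqrt(d2)) = (301.3 - 106.6) / (316.228 - 78.811) = 0.820077 MPa*m^0.5
sigma0 = sigma1 - k/sqrt(d1) = 301.3 - 0.820077*316.228 = 41.9689 MPa
sigma_y(d3) = 41.9689 + 0.820077 / sqrt(9.6e-05) = 125.7 MPa


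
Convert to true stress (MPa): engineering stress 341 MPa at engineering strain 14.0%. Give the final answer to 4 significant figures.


sigma_true = sigma_eng * (1 + epsilon_eng)
sigma_true = 341 * (1 + 0.14)
sigma_true = 388.7 MPa


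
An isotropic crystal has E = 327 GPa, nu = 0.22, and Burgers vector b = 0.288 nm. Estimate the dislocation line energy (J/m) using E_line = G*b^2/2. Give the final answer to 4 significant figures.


Step 1: G = E / (2*(1+nu))
G = 327 / (2*(1+0.22)) = 134.016 GPa = 1.34016e+11 Pa
Step 2: E_line = G*b^2/2
b = 0.288 nm = 2.88e-10 m
E_line = 0.5 * 1.34016e+11 * (2.88e-10)^2 = 5.558e-09 J/m


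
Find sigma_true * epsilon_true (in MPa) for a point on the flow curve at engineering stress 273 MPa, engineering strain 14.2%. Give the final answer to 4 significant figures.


sigma_true = sigma_eng * (1 + epsilon_eng)
sigma_true = 273 * (1 + 0.142) = 311.766 MPa
epsilon_true = ln(1 + epsilon_eng)
epsilon_true = ln(1 + 0.142) = 0.132781
sigma_true * epsilon_true = 311.766 * 0.132781 = 41.4 MPa


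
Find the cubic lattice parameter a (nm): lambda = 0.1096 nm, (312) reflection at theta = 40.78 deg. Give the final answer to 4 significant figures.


d = lambda / (2*sin(theta))
d = 0.1096 / (2*sin(40.78 deg))
d = 0.0839003 nm
a = d * sqrt(h^2+k^2+l^2) = 0.0839003 * sqrt(14)
a = 0.3139 nm


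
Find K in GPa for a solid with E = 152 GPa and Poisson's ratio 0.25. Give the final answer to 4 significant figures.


K = E / (3*(1-2*nu))
K = 152 / (3*(1-2*0.25))
K = 101.3 GPa


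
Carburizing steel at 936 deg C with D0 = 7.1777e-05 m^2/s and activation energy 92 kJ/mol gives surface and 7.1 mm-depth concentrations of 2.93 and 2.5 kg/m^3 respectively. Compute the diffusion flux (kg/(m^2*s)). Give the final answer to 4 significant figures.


Step 1: D = D0 * exp(-Qd/(R*T))
T = 936 + 273.15 = 1209.15 K
D = 7.1777e-05 * exp(-92e3 / (8.314 * 1209.15)) = 7.61185e-09 m^2/s
Step 2: J = D * (C1 - C2) / dx
J = 7.61185e-09 * (2.93 - 2.5) / 7.1e-03
J = 4.61e-07 kg/(m^2*s)


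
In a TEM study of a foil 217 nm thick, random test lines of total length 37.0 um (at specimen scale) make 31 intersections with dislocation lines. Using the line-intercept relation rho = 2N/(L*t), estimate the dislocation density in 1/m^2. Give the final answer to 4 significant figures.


rho = 2N / (L * t)
L = 37.0 um = 3.7e-05 m, t = 217 nm = 2.17e-07 m
rho = 2 * 31 / (3.7e-05 * 2.17e-07)
rho = 7.722e+12 1/m^2


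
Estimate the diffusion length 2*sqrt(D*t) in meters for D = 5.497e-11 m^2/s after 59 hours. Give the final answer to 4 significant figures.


t = 59 hr = 212400 s
Diffusion length = 2*sqrt(D*t)
= 2*sqrt(5.497e-11 * 212400)
= 6.834e-03 m


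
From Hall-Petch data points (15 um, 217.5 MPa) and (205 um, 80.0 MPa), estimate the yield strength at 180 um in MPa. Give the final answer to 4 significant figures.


sigma_y = sigma0 + k / sqrt(d)
1/sqrt(d1) = 1/sqrt(1.5e-05) = 258.199;  1/sqrt(d2) = 69.843
k = (sigma1 - sigma2) / (1/sqrt(d1) - 1/sqrt(d2)) = (217.5 - 80.0) / (258.199 - 69.843) = 0.730001 MPa*m^0.5
sigma0 = sigma1 - k/sqrt(d1) = 217.5 - 0.730001*258.199 = 29.0145 MPa
sigma_y(d3) = 29.0145 + 0.730001 / sqrt(1.8e-04) = 83.43 MPa


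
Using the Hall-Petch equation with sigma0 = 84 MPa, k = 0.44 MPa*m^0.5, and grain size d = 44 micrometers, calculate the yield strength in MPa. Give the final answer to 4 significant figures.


sigma_y = sigma0 + k / sqrt(d)
d = 44 um = 4.4e-05 m
sigma_y = 84 + 0.44 / sqrt(4.4e-05)
sigma_y = 150.3 MPa


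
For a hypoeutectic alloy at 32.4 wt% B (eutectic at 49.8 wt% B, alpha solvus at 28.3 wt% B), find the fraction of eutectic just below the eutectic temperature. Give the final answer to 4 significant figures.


f_primary = (C_e - C0) / (C_e - C_alpha_max)
f_primary = (49.8 - 32.4) / (49.8 - 28.3)
f_primary = 0.809302
f_eutectic = 1 - 0.809302 = 0.1907


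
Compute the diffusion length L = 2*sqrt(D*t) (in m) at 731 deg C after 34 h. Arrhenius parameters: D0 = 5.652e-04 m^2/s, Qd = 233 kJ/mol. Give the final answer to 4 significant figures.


Step 1: D = D0 * exp(-Qd/(R*T))
T = 1004.15 K
D = 5.652e-04 * exp(-233e3 / (8.314 * 1004.15)) = 4.2795e-16 m^2/s
Step 2: L = 2*sqrt(D*t)
t = 34 h = 122400 s
L = 2*sqrt(4.2795e-16 * 122400) = 1.447e-05 m


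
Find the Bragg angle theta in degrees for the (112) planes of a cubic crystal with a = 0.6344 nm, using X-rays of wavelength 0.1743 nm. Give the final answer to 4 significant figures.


d = a / sqrt(h^2+k^2+l^2)
d = 0.6344 / sqrt(6) = 0.258993 nm
lambda = 2*d*sin(theta)  =>  sin(theta) = lambda / (2*d)
sin(theta) = 0.1743 / (2 * 0.258993) = 0.336496
theta = 19.66 deg


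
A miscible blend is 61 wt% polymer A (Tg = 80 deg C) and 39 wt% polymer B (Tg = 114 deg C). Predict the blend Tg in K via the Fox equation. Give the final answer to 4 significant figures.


1/Tg = w1/Tg1 + w2/Tg2 (in Kelvin)
Tg1 = 353.15 K, Tg2 = 387.15 K
1/Tg = 0.61/353.15 + 0.39/387.15
Tg = 365.7 K


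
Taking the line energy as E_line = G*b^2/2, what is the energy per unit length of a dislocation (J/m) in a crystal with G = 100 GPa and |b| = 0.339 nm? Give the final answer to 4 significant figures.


E = G*b^2/2
b = 0.339 nm = 3.39e-10 m
G = 100 GPa = 1e+11 Pa
E = 0.5 * 1e+11 * (3.39e-10)^2
E = 5.746e-09 J/m


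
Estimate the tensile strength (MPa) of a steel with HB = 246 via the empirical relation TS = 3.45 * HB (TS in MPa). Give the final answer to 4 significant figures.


TS (MPa) = 3.45 * HB
TS = 3.45 * 246
TS = 848.7 MPa


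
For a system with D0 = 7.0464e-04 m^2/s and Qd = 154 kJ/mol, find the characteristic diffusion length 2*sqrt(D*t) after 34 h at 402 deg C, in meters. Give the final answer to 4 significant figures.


Step 1: D = D0 * exp(-Qd/(R*T))
T = 675.15 K
D = 7.0464e-04 * exp(-154e3 / (8.314 * 675.15)) = 8.56936e-16 m^2/s
Step 2: L = 2*sqrt(D*t)
t = 34 h = 122400 s
L = 2*sqrt(8.56936e-16 * 122400) = 2.048e-05 m


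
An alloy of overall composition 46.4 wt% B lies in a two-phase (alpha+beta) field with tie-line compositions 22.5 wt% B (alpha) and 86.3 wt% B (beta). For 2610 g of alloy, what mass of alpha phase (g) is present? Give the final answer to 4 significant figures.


f_alpha = (C_beta - C0) / (C_beta - C_alpha)
f_alpha = (86.3 - 46.4) / (86.3 - 22.5) = 0.625392
m_alpha = f_alpha * m_total = 0.625392 * 2610 = 1632 g


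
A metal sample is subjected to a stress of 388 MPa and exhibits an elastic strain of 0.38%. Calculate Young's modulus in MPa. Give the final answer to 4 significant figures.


E = sigma / epsilon
epsilon = 0.38% = 3.8e-03
E = 388 / 3.8e-03
E = 102100 MPa


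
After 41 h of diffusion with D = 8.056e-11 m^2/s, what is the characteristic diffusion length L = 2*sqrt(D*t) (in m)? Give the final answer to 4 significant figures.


t = 41 hr = 147600 s
Diffusion length = 2*sqrt(D*t)
= 2*sqrt(8.056e-11 * 147600)
= 6.897e-03 m


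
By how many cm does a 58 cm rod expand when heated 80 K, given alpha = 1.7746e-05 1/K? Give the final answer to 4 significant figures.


dL = L0 * alpha * dT
dL = 58 * 1.7746e-05 * 80
dL = 0.08234 cm


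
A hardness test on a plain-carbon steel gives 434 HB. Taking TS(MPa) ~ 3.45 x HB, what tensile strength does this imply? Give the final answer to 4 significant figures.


TS (MPa) = 3.45 * HB
TS = 3.45 * 434
TS = 1497 MPa


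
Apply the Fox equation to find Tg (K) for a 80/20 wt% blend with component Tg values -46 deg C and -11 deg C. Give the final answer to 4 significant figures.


1/Tg = w1/Tg1 + w2/Tg2 (in Kelvin)
Tg1 = 227.15 K, Tg2 = 262.15 K
1/Tg = 0.8/227.15 + 0.2/262.15
Tg = 233.4 K


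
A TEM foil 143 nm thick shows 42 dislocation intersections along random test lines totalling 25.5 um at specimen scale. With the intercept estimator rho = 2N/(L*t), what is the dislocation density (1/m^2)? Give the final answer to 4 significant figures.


rho = 2N / (L * t)
L = 25.5 um = 2.55e-05 m, t = 143 nm = 1.43e-07 m
rho = 2 * 42 / (2.55e-05 * 1.43e-07)
rho = 2.304e+13 1/m^2


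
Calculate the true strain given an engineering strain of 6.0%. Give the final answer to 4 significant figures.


epsilon_true = ln(1 + epsilon_eng)
epsilon_true = ln(1 + 0.06)
epsilon_true = 0.05827


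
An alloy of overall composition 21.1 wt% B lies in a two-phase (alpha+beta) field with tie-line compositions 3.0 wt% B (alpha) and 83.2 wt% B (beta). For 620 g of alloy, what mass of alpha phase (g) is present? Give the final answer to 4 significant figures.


f_alpha = (C_beta - C0) / (C_beta - C_alpha)
f_alpha = (83.2 - 21.1) / (83.2 - 3.0) = 0.774314
m_alpha = f_alpha * m_total = 0.774314 * 620 = 480.1 g


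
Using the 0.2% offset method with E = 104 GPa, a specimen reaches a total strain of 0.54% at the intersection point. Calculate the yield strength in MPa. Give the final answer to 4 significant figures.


Offset strain = 0.002
Elastic strain at yield = total_strain - offset = 5.4e-03 - 0.002 = 3.4e-03
sigma_y = E * elastic_strain = 104000 * 3.4e-03
sigma_y = 353.6 MPa


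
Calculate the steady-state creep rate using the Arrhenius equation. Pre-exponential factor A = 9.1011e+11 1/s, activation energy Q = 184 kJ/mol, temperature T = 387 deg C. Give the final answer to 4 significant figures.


rate = A * exp(-Q / (R*T))
T = 387 + 273.15 = 660.15 K
rate = 9.1011e+11 * exp(-184e3 / (8.314 * 660.15))
rate = 2.509e-03 1/s


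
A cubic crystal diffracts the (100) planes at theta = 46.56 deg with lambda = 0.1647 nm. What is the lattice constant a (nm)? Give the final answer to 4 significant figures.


d = lambda / (2*sin(theta))
d = 0.1647 / (2*sin(46.56 deg))
d = 0.113415 nm
a = d * sqrt(h^2+k^2+l^2) = 0.113415 * sqrt(1)
a = 0.1134 nm


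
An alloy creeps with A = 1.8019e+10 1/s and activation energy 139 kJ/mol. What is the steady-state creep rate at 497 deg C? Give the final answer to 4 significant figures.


rate = A * exp(-Q / (R*T))
T = 497 + 273.15 = 770.15 K
rate = 1.8019e+10 * exp(-139e3 / (8.314 * 770.15))
rate = 6.728 1/s


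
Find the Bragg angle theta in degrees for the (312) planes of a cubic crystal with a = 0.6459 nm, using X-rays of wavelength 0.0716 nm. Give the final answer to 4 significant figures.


d = a / sqrt(h^2+k^2+l^2)
d = 0.6459 / sqrt(14) = 0.172624 nm
lambda = 2*d*sin(theta)  =>  sin(theta) = lambda / (2*d)
sin(theta) = 0.0716 / (2 * 0.172624) = 0.207387
theta = 11.97 deg


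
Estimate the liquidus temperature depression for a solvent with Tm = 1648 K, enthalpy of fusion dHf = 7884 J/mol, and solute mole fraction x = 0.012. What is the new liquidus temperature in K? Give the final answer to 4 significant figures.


dT = R*Tm^2*x / dHf
dT = 8.314 * 1648^2 * 0.012 / 7884
dT = 34.3684 K
T_new = 1648 - 34.3684 = 1614 K


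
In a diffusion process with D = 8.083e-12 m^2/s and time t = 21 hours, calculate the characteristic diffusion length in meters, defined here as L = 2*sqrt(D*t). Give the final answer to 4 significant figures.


t = 21 hr = 75600 s
Diffusion length = 2*sqrt(D*t)
= 2*sqrt(8.083e-12 * 75600)
= 1.563e-03 m


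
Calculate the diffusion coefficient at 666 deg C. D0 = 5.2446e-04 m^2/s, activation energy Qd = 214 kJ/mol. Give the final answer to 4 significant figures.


D = D0 * exp(-Qd / (R*T))
T = 939.15 K
D = 5.2446e-04 * exp(-214e3 / (8.314 * 939.15))
D = 6.558e-16 m^2/s


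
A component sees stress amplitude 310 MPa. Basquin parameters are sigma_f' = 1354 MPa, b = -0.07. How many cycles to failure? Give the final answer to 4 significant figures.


sigma_a = sigma_f' * (2*Nf)^b
2*Nf = (sigma_a / sigma_f')^(1/b)
2*Nf = (310 / 1354)^(1/-0.07)
2*Nf = 1.40129e+09
Nf = 7.006e+08 cycles


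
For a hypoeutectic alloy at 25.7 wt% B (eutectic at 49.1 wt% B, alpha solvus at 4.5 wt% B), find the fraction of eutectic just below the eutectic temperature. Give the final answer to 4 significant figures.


f_primary = (C_e - C0) / (C_e - C_alpha_max)
f_primary = (49.1 - 25.7) / (49.1 - 4.5)
f_primary = 0.524664
f_eutectic = 1 - 0.524664 = 0.4753


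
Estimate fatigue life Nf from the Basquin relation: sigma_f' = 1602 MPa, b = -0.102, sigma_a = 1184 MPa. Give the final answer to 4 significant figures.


sigma_a = sigma_f' * (2*Nf)^b
2*Nf = (sigma_a / sigma_f')^(1/b)
2*Nf = (1184 / 1602)^(1/-0.102)
2*Nf = 19.3803
Nf = 9.69 cycles


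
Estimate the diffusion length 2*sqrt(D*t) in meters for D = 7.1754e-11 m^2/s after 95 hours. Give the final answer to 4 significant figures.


t = 95 hr = 342000 s
Diffusion length = 2*sqrt(D*t)
= 2*sqrt(7.1754e-11 * 342000)
= 9.908e-03 m


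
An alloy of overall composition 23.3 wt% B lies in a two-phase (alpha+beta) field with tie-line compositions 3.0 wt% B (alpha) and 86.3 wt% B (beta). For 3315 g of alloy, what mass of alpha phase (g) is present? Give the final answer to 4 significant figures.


f_alpha = (C_beta - C0) / (C_beta - C_alpha)
f_alpha = (86.3 - 23.3) / (86.3 - 3.0) = 0.756303
m_alpha = f_alpha * m_total = 0.756303 * 3315 = 2507 g


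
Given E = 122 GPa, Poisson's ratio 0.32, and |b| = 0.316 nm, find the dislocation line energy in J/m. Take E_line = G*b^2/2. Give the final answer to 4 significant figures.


Step 1: G = E / (2*(1+nu))
G = 122 / (2*(1+0.32)) = 46.2121 GPa = 4.62121e+10 Pa
Step 2: E_line = G*b^2/2
b = 0.316 nm = 3.16e-10 m
E_line = 0.5 * 4.62121e+10 * (3.16e-10)^2 = 2.307e-09 J/m


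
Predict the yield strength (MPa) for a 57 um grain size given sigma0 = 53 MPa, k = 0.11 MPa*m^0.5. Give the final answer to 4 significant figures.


sigma_y = sigma0 + k / sqrt(d)
d = 57 um = 5.7e-05 m
sigma_y = 53 + 0.11 / sqrt(5.7e-05)
sigma_y = 67.57 MPa


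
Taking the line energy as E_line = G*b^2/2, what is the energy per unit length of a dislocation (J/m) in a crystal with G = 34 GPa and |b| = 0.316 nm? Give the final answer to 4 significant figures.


E = G*b^2/2
b = 0.316 nm = 3.16e-10 m
G = 34 GPa = 3.4e+10 Pa
E = 0.5 * 3.4e+10 * (3.16e-10)^2
E = 1.698e-09 J/m


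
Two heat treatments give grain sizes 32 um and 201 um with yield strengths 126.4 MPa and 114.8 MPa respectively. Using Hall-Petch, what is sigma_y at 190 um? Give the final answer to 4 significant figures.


sigma_y = sigma0 + k / sqrt(d)
1/sqrt(d1) = 1/sqrt(3.2e-05) = 176.777;  1/sqrt(d2) = 70.5346
k = (sigma1 - sigma2) / (1/sqrt(d1) - 1/sqrt(d2)) = (126.4 - 114.8) / (176.777 - 70.5346) = 0.109185 MPa*m^0.5
sigma0 = sigma1 - k/sqrt(d1) = 126.4 - 0.109185*176.777 = 107.099 MPa
sigma_y(d3) = 107.099 + 0.109185 / sqrt(1.9e-04) = 115 MPa
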